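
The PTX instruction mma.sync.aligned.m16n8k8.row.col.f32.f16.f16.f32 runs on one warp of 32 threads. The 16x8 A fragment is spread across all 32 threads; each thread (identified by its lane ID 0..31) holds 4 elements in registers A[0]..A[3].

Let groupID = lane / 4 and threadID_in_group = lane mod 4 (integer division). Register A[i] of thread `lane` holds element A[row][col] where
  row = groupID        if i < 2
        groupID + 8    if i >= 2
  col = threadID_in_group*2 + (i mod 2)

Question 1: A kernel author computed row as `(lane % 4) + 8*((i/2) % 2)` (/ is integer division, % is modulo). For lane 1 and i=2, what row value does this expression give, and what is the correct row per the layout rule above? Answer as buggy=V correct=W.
`(lane % 4) + 8*((i/2) % 2)`[1,2]->9
L=1->gid=1>>2=0, tid=1&3=1
[2]->row 0+8=8  col 1·2+0=2
row: 9 vs 8

buggy=9 correct=8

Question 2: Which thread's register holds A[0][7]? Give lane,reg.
r=0⇒gr=0,Rb=0  c=7⇒th=3,odd=1
L=0*4+3=3  i=0*2+1=1

3,1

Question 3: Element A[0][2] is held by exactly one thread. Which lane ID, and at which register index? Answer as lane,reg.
r=0->g=0,rb=0  c=2->t=1,b0=0
L=0*4+1=1  i=0*2+0=0

1,0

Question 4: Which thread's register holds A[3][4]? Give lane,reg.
r=3->g=3,rb=0  c=4->t=2,b0=0
L=3*4+2=14  i=0*2+0=0

14,0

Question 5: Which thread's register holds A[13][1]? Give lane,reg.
r:13=>grp=5,rB=1  c:1=>tig=0,lo=1
L=5*4+0=20  i=1*2+1=3

20,3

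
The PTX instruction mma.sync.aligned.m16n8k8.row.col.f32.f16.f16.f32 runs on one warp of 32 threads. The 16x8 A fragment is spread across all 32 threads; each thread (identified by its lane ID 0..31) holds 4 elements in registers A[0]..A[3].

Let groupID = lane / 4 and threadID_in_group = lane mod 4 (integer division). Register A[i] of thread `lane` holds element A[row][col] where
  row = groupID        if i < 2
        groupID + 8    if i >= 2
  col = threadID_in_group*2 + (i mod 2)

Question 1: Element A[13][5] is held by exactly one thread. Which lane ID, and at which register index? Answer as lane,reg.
22,3

r=13->g=5,rb=1  c=5->t=2,b0=1
L=5*4+2=22  i=1*2+1=3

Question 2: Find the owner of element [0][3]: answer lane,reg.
1,1

r=0→G=0,rhi=0  c=3→T=1,p=1
L=0*4+1=1  i=0*2+1=1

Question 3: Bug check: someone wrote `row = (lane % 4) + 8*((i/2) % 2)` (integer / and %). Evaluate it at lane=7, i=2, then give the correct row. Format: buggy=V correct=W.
buggy=11 correct=9

`(lane % 4) + 8*((i/2) % 2)`[7,2]->11
lane 7: g=1 (7/4), t=3 (7%4)
i=2: r=1+8=9, c=3*2+0=6
row: 11 vs 9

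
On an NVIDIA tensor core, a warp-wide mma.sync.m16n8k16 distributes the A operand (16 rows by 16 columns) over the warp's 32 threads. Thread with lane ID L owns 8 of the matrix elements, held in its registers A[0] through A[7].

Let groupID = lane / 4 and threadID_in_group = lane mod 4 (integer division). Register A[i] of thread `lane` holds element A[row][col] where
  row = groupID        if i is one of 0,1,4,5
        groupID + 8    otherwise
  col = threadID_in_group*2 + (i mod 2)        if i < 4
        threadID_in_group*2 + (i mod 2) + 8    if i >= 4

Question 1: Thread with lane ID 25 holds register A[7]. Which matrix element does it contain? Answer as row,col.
25: g=6,t=1
[7] (6+8,1*2+1+8) = (14,11)

14,11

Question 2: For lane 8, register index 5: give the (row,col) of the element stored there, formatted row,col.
lane 8: G=2 (8/4), T=0 (8%4)
i=5: r=2+0=2, c=0*2+1+8=9

2,9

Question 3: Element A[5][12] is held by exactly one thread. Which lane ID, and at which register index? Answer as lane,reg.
22,4

r=5→G=5,rhi=0  c=12→chi=1,T=2,p=0
L=5*4+2=22  i=1*4+0*2+0=4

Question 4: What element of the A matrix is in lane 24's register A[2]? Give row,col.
14,0

lane 24: g=6 (24/4), t=0 (24%4)
i=2: r=6+8=14, c=0*2+0+0=0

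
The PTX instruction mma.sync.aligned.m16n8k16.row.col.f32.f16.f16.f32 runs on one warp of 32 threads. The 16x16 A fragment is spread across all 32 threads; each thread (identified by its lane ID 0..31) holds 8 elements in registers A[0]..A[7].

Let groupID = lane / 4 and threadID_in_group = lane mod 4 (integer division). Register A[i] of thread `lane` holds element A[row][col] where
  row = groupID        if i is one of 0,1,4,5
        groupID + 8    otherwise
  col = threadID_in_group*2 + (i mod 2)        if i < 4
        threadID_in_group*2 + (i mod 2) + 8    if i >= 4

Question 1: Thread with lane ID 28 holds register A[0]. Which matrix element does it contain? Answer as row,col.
7,0

lane 28: gid=7 (28/4), tid=0 (28%4)
i=0: r=7+0=7, c=0*2+0+0=0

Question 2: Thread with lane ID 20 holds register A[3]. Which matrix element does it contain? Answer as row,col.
13,1

20: grp=5,tig=0
[3] (5+8,0*2+1+0) = (13,1)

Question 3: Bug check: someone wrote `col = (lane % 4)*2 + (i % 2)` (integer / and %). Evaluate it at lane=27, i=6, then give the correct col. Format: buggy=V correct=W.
`(lane % 4)*2 + (i % 2)`[27,6]->6
lane 27: gid=6 (27/4), tid=3 (27%4)
i=6: r=6+8=14, c=3*2+0+8=14
col: 6 vs 14

buggy=6 correct=14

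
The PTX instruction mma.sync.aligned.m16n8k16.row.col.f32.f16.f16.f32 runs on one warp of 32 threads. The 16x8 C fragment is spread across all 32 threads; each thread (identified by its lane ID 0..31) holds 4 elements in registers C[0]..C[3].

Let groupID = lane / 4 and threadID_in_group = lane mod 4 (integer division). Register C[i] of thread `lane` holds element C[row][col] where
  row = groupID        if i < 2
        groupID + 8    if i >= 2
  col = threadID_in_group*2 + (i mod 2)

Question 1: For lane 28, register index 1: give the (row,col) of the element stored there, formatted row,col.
lane 28: G=7 (28/4), T=0 (28%4)
i=1: r=7+0=7, c=0*2+1=1

7,1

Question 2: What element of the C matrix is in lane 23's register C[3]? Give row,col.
L=23→G=23>>2=5, T=23&3=3
[3]→row 5+8=13  col 3·2+1=7

13,7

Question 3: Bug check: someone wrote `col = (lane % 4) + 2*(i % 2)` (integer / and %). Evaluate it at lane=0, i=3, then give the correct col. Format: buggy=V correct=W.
buggy=2 correct=1

`(lane % 4) + 2*(i % 2)`[0,3]=>2
L=0=>grp=0>>2=0, tig=0&3=0
[3]=>row 0+8=8  col 0·2+1=1
col: 2 vs 1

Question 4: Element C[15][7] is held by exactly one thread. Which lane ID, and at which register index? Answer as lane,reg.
r:15=>grp=7,rB=1  c:7=>tig=3,lo=1
L=7*4+3=31  i=1*2+1=3

31,3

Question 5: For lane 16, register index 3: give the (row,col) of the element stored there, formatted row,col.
lane 16: g=4 (16/4), t=0 (16%4)
i=3: r=4+8=12, c=0*2+1=1

12,1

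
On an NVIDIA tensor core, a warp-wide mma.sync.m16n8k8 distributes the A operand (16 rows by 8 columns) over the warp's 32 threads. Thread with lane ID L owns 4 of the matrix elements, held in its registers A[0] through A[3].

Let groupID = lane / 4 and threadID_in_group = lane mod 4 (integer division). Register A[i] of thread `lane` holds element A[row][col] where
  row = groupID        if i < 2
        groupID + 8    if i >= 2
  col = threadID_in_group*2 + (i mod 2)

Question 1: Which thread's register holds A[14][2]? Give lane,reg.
25,2

r: 14->gid=6,r8=1  c: 2->tid=1,i&1=0
L=6*4+1=25  i=1*2+0=2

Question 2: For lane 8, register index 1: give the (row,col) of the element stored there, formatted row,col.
2,1

L=8⇒gr=8>>2=2, th=8&3=0
[1]⇒row 2+0=2  col 0·2+1=1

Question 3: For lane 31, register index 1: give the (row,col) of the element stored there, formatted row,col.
7,7

L=31→G=31>>2=7, T=31&3=3
[1]→row 7+0=7  col 3·2+1=7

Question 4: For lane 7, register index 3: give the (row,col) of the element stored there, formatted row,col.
9,7

L=7→G=7>>2=1, T=7&3=3
[3]→row 1+8=9  col 3·2+1=7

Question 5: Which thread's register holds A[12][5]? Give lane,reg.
18,3

r=12->g=4,rb=1  c=5->t=2,b0=1
L=4*4+2=18  i=1*2+1=3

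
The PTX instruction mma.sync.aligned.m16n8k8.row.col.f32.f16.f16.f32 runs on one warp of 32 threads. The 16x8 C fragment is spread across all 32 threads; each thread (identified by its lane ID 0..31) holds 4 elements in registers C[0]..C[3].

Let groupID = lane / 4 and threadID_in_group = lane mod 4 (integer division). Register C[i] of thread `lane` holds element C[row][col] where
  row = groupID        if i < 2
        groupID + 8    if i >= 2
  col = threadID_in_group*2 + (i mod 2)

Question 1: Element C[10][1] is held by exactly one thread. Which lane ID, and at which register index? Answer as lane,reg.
r:10=>grp=2,rB=1  c:1=>tig=0,lo=1
L=2*4+0=8  i=1*2+1=3

8,3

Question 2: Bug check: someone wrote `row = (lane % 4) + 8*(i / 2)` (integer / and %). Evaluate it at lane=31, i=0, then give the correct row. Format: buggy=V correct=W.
buggy=3 correct=7

`(lane % 4) + 8*(i / 2)`[31,0]=>3
lane 31=>31/4=7, 31 mod 4=3
i=0  r:7+0=>7  c:2·3+0=>6
row: 3 vs 7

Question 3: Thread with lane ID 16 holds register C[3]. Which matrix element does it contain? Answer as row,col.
L=16->gid=16>>2=4, tid=16&3=0
[3]->row 4+8=12  col 0·2+1=1

12,1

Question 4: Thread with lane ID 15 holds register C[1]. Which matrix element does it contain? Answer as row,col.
3,7

15: gr=3,th=3
[1] (3+0,3*2+1) = (3,7)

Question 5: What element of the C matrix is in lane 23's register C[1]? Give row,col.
5,7

lane 23: g=5 (23/4), t=3 (23%4)
i=1: r=5+0=5, c=3*2+1=7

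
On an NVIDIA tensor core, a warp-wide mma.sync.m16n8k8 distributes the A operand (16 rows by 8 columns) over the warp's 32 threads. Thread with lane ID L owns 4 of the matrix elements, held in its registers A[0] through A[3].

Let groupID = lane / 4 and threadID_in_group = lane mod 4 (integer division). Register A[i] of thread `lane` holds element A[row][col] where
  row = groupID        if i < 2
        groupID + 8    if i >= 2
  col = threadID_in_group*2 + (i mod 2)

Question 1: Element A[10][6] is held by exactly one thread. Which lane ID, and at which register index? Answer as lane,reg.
11,2

r:10=>grp=2,rB=1  c:6=>tig=3,lo=0
L=2*4+3=11  i=1*2+0=2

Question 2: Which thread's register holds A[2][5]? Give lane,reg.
10,1

r: 2->gid=2,r8=0  c: 5->tid=2,i&1=1
L=2*4+2=10  i=0*2+1=1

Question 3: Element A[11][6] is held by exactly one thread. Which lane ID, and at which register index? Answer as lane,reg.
15,2

r: 11->gid=3,r8=1  c: 6->tid=3,i&1=0
L=3*4+3=15  i=1*2+0=2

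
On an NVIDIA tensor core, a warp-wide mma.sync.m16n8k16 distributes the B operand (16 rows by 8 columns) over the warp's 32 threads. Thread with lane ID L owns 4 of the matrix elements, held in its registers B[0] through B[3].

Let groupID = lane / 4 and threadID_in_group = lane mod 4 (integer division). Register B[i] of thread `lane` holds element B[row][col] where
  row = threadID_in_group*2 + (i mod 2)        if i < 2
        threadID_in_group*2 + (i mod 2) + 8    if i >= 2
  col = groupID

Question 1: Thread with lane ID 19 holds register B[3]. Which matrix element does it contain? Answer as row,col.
L=19⇒gr=19>>2=4, th=19&3=3
[3]⇒row 3·2+1+8=15  col gr=4

15,4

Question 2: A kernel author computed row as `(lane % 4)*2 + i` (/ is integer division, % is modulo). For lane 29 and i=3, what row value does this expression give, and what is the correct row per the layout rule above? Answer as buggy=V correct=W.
`(lane % 4)*2 + i`[29,3]->5
lane 29: gid=7 (29/4), tid=1 (29%4)
i=3: r=1*2+1+8=11, c=gid=7
row: 5 vs 11

buggy=5 correct=11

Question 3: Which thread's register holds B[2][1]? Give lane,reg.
c=1⇒gr=1  r=2⇒Rb=0,th=1,odd=0
L=1*4+1=5  i=0*2+0=0

5,0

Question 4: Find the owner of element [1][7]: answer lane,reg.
28,1

c=7->g=7  r=1->rb=0,t=0,b0=1
L=7*4+0=28  i=0*2+1=1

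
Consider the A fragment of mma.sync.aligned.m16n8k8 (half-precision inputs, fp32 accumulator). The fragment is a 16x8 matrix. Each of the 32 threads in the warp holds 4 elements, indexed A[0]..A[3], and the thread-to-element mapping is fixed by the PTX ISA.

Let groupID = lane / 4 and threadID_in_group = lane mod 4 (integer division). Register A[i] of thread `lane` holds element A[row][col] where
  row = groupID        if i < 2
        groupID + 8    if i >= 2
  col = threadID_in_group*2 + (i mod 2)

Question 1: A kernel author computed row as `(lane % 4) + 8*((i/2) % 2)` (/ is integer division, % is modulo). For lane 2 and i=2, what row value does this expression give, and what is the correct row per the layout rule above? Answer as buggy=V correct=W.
`(lane % 4) + 8*((i/2) % 2)`[2,2]->10
lane 2: gid=0 (2/4), tid=2 (2%4)
i=2: r=0+8=8, c=2*2+0=4
row: 10 vs 8

buggy=10 correct=8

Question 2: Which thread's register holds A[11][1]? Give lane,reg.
12,3

r:11=>grp=3,rB=1  c:1=>tig=0,lo=1
L=3*4+0=12  i=1*2+1=3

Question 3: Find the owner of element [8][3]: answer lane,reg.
1,3

r=8⇒gr=0,Rb=1  c=3⇒th=1,odd=1
L=0*4+1=1  i=1*2+1=3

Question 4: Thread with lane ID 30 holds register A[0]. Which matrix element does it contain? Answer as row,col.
30: G=7,T=2
[0] (7+0,2*2+0) = (7,4)

7,4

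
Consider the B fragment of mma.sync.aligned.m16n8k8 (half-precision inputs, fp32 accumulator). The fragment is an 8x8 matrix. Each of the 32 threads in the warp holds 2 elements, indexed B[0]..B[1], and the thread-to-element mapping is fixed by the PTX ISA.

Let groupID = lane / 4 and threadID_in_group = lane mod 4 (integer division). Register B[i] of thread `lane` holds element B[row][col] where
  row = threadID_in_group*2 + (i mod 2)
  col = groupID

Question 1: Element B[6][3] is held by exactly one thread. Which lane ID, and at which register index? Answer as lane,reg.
c=3->g=3  r=6->t=3,b0=0
L=3*4+3=15  i=0=0

15,0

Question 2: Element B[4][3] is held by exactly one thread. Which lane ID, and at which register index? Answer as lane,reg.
14,0

c: 3->gid=3  r: 4->tid=2,i&1=0
L=3*4+2=14  i=0=0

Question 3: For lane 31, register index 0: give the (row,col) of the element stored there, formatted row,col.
6,7

lane 31: gr=7 (31/4), th=3 (31%4)
i=0: r=3*2+0=6, c=gr=7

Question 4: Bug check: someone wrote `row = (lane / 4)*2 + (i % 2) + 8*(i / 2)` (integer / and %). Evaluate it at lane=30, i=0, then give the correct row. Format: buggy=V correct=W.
buggy=14 correct=4

`(lane / 4)*2 + (i % 2) + 8*(i / 2)`[30,0]→14
lane 30: G=7 (30/4), T=2 (30%4)
i=0: r=2*2+0=4, c=G=7
row: 14 vs 4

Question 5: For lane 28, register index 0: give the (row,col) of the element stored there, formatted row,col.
0,7

lane 28->28/4=7, 28 mod 4=0
i=0  r:2·0+0->0  c:7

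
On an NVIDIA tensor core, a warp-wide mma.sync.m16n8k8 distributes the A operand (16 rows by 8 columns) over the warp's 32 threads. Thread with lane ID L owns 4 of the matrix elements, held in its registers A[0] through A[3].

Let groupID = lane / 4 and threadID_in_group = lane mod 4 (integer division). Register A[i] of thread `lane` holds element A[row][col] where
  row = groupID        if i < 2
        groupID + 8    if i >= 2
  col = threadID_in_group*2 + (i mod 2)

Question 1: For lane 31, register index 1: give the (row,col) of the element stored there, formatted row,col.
L=31->gid=31>>2=7, tid=31&3=3
[1]->row 7+0=7  col 3·2+1=7

7,7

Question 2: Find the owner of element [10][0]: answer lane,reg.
8,2

r=10->g=2,rb=1  c=0->t=0,b0=0
L=2*4+0=8  i=1*2+0=2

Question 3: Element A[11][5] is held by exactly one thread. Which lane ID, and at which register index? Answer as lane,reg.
14,3

r=11->g=3,rb=1  c=5->t=2,b0=1
L=3*4+2=14  i=1*2+1=3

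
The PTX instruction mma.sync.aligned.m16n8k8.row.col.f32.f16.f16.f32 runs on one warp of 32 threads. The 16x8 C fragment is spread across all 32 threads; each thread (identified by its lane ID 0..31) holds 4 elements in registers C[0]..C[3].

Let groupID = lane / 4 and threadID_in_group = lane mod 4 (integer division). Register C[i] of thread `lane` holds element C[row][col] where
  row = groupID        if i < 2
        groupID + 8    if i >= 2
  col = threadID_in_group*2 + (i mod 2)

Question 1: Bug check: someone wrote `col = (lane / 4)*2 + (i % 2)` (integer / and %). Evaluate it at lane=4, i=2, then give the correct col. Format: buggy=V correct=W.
buggy=2 correct=0

`(lane / 4)*2 + (i % 2)`[4,2]=>2
L=4=>grp=4>>2=1, tig=4&3=0
[2]=>row 1+8=9  col 0·2+0=0
col: 2 vs 0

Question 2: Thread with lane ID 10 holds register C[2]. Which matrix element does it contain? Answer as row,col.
10: g=2,t=2
[2] (2+8,2*2+0) = (10,4)

10,4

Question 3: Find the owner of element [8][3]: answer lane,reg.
1,3

r=8->g=0,rb=1  c=3->t=1,b0=1
L=0*4+1=1  i=1*2+1=3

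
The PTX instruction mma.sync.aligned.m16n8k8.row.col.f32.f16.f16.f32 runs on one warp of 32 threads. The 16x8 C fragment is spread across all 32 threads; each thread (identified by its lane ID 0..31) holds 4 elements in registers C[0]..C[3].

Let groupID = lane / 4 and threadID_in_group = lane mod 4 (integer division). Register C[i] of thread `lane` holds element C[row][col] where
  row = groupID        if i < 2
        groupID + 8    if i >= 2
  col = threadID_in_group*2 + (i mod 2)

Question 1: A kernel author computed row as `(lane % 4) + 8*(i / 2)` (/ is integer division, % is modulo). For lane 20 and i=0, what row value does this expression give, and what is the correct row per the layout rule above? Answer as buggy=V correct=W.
`(lane % 4) + 8*(i / 2)`[20,0]->0
lane 20: gid=5 (20/4), tid=0 (20%4)
i=0: r=5+0=5, c=0*2+0=0
row: 0 vs 5

buggy=0 correct=5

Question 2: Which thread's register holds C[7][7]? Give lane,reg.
r: 7->gid=7,r8=0  c: 7->tid=3,i&1=1
L=7*4+3=31  i=0*2+1=1

31,1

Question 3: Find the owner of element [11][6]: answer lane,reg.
r=11->g=3,rb=1  c=6->t=3,b0=0
L=3*4+3=15  i=1*2+0=2

15,2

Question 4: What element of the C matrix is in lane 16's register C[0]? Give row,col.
4,0

L=16->g=16>>2=4, t=16&3=0
[0]->row 4+0=4  col 0·2+0=0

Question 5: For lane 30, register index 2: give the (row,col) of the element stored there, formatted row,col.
15,4

lane 30->30/4=7, 30 mod 4=2
i=2  r:7+8->15  c:2·2+0->4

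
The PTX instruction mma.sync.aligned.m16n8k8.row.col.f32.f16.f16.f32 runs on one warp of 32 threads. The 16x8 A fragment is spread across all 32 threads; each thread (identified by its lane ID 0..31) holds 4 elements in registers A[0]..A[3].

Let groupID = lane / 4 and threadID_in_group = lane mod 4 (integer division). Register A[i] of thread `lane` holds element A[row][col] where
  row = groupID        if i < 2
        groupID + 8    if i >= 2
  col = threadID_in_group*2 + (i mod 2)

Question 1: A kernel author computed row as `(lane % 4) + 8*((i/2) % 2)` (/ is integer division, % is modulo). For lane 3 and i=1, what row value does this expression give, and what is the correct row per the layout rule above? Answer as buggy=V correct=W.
buggy=3 correct=0

`(lane % 4) + 8*((i/2) % 2)`[3,1]⇒3
lane 3: gr=0 (3/4), th=3 (3%4)
i=1: r=0+0=0, c=3*2+1=7
row: 3 vs 0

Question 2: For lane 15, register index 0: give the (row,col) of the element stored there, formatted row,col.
3,6

lane 15=>15/4=3, 15 mod 4=3
i=0  r:3+0=>3  c:2·3+0=>6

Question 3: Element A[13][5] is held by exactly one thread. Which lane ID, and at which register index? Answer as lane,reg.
22,3

r: 13->gid=5,r8=1  c: 5->tid=2,i&1=1
L=5*4+2=22  i=1*2+1=3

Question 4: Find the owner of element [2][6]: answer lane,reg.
11,0

r=2⇒gr=2,Rb=0  c=6⇒th=3,odd=0
L=2*4+3=11  i=0*2+0=0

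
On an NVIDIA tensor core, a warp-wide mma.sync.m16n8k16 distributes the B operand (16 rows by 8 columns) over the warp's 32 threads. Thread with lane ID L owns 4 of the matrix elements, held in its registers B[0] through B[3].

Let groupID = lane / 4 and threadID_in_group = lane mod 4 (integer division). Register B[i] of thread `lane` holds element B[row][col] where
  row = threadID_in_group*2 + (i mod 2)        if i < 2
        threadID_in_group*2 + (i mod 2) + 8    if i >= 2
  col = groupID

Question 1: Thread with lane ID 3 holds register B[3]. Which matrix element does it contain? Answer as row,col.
15,0

lane 3: gr=0 (3/4), th=3 (3%4)
i=3: r=3*2+1+8=15, c=gr=0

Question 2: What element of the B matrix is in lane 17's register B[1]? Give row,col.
lane 17=>17/4=4, 17 mod 4=1
i=1  r:2·1+1+0=>3  c:4

3,4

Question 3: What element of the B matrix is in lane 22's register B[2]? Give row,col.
L=22→G=22>>2=5, T=22&3=2
[2]→row 2·2+0+8=12  col G=5

12,5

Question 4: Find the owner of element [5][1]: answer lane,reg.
c:1=>grp=1  r:5=>rB=0,tig=2,lo=1
L=1*4+2=6  i=0*2+1=1

6,1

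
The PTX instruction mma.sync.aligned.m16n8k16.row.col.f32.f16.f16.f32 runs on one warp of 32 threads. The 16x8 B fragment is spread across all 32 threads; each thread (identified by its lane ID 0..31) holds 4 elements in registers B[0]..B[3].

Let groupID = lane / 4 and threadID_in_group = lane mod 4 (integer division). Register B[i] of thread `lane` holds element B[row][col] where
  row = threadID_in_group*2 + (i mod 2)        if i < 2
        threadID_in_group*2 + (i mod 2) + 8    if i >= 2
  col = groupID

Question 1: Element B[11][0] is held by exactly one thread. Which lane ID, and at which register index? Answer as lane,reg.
c:0=>grp=0  r:11=>rB=1,tig=1,lo=1
L=0*4+1=1  i=1*2+1=3

1,3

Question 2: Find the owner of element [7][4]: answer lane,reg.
19,1

c=4->g=4  r=7->rb=0,t=3,b0=1
L=4*4+3=19  i=0*2+1=1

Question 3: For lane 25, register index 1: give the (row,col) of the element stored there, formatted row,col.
25: g=6,t=1
[1] (1*2+1+0,6) = (3,6)

3,6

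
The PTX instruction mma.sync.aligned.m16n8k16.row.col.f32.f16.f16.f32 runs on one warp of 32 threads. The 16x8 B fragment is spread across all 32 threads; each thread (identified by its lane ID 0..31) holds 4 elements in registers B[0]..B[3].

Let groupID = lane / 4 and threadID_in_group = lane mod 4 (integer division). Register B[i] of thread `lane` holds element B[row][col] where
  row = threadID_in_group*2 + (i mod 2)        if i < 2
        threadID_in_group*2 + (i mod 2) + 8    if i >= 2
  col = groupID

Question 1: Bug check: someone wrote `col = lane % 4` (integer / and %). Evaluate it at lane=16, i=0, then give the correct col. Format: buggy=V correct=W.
buggy=0 correct=4

`lane % 4`[16,0]→0
lane 16: G=4 (16/4), T=0 (16%4)
i=0: r=0*2+0+0=0, c=G=4
col: 0 vs 4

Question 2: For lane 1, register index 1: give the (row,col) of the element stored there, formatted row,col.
3,0

lane 1: grp=0 (1/4), tig=1 (1%4)
i=1: r=1*2+1+0=3, c=grp=0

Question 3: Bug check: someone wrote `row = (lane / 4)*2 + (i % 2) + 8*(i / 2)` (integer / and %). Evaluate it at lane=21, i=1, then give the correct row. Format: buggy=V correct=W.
`(lane / 4)*2 + (i % 2) + 8*(i / 2)`[21,1]->11
lane 21: g=5 (21/4), t=1 (21%4)
i=1: r=1*2+1+0=3, c=g=5
row: 11 vs 3

buggy=11 correct=3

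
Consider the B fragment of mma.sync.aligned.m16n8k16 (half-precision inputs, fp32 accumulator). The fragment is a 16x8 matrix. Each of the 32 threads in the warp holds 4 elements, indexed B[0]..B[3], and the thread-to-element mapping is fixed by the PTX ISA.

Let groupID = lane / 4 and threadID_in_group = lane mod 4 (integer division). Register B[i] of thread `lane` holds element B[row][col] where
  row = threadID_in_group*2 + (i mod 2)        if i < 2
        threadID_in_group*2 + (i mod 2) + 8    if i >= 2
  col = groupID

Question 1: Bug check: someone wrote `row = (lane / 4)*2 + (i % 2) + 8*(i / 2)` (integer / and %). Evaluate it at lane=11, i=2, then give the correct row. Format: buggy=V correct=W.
buggy=12 correct=14

`(lane / 4)*2 + (i % 2) + 8*(i / 2)`[11,2]→12
L=11→G=11>>2=2, T=11&3=3
[2]→row 3·2+0+8=14  col G=2
row: 12 vs 14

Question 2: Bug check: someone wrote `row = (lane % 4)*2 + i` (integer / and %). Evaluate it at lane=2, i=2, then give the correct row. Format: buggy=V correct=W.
`(lane % 4)*2 + i`[2,2]→6
lane 2→2/4=0, 2 mod 4=2
i=2  r:2·2+0+8→12  c:0
row: 6 vs 12

buggy=6 correct=12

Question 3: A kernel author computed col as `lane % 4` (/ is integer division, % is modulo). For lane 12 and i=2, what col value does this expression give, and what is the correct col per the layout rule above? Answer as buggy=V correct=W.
`lane % 4`[12,2]→0
12: G=3,T=0
[2] (0*2+0+8,3) = (8,3)
col: 0 vs 3

buggy=0 correct=3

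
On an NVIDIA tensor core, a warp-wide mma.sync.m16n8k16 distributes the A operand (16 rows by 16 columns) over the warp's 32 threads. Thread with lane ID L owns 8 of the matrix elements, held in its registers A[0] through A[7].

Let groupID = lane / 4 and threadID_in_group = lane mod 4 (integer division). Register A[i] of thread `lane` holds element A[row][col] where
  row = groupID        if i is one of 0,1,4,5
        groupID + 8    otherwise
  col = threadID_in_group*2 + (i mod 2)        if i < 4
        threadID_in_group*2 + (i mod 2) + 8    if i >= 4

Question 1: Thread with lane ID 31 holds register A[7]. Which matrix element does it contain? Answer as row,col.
L=31⇒gr=31>>2=7, th=31&3=3
[7]⇒row 7+8=15  col 3·2+1+8=15

15,15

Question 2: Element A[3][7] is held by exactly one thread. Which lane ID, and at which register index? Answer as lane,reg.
r=3->g=3,rb=0  c=7->cb=0,t=3,b0=1
L=3*4+3=15  i=0*4+0*2+1=1

15,1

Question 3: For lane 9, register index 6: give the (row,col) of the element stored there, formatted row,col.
L=9→G=9>>2=2, T=9&3=1
[6]→row 2+8=10  col 1·2+0+8=10

10,10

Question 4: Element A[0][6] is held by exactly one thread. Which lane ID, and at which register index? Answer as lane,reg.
r: 0->gid=0,r8=0  c: 6->c8=0,tid=3,i&1=0
L=0*4+3=3  i=0*4+0*2+0=0

3,0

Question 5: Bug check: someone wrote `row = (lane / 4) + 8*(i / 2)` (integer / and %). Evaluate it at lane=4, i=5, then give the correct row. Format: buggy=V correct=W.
`(lane / 4) + 8*(i / 2)`[4,5]->17
lane 4->4/4=1, 4 mod 4=0
i=5  r:1+0->1  c:2·0+1+8->9
row: 17 vs 1

buggy=17 correct=1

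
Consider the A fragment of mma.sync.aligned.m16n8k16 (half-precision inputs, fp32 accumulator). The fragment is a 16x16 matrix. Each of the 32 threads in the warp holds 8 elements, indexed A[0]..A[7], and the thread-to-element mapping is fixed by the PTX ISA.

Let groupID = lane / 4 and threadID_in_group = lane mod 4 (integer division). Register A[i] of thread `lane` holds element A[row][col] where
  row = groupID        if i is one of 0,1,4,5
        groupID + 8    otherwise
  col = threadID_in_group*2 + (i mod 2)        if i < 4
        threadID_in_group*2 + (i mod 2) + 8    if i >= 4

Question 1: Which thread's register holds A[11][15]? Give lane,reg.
r=11→G=3,rhi=1  c=15→chi=1,T=3,p=1
L=3*4+3=15  i=1*4+1*2+1=7

15,7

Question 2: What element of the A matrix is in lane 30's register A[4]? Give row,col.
7,12

L=30->g=30>>2=7, t=30&3=2
[4]->row 7+0=7  col 2·2+0+8=12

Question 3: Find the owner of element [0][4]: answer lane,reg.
2,0

r=0→G=0,rhi=0  c=4→chi=0,T=2,p=0
L=0*4+2=2  i=0*4+0*2+0=0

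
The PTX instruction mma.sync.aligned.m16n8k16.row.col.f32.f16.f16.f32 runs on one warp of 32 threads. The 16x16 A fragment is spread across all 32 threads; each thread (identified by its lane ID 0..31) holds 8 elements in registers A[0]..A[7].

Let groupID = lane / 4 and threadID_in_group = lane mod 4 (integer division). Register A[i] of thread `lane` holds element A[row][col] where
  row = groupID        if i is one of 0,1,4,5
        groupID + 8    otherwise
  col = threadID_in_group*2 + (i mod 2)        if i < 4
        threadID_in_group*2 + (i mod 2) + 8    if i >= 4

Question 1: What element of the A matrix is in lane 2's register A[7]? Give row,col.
8,13

lane 2->2/4=0, 2 mod 4=2
i=7  r:0+8->8  c:2·2+1+8->13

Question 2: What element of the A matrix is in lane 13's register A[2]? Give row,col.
11,2

13: g=3,t=1
[2] (3+8,1*2+0+0) = (11,2)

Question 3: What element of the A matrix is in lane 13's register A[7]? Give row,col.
11,11

lane 13->13/4=3, 13 mod 4=1
i=7  r:3+8->11  c:2·1+1+8->11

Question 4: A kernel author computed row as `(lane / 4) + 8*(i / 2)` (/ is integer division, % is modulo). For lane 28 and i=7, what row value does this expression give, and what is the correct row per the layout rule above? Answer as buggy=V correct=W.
buggy=31 correct=15

`(lane / 4) + 8*(i / 2)`[28,7]=>31
lane 28: grp=7 (28/4), tig=0 (28%4)
i=7: r=7+8=15, c=0*2+1+8=9
row: 31 vs 15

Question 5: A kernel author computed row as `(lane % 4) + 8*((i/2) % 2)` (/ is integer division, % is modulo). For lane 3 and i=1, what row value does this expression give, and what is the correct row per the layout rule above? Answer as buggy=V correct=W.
buggy=3 correct=0

`(lane % 4) + 8*((i/2) % 2)`[3,1]⇒3
lane 3⇒3/4=0, 3 mod 4=3
i=1  r:0+0⇒0  c:2·3+1+0⇒7
row: 3 vs 0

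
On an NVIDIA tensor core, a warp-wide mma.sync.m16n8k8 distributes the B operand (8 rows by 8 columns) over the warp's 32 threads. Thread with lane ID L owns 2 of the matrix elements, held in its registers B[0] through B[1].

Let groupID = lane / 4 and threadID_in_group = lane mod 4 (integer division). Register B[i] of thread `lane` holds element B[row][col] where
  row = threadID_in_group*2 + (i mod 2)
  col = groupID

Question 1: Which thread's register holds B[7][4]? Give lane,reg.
19,1

c:4=>grp=4  r:7=>tig=3,lo=1
L=4*4+3=19  i=1=1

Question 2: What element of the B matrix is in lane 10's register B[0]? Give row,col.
L=10->g=10>>2=2, t=10&3=2
[0]->row 2·2+0=4  col g=2

4,2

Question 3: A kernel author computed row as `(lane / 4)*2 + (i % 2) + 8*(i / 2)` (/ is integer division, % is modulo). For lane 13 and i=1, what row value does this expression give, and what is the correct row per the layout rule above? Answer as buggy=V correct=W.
`(lane / 4)*2 + (i % 2) + 8*(i / 2)`[13,1]⇒7
L=13⇒gr=13>>2=3, th=13&3=1
[1]⇒row 1·2+1=3  col gr=3
row: 7 vs 3

buggy=7 correct=3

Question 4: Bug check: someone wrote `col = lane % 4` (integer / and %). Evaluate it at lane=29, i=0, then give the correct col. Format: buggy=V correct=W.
buggy=1 correct=7

`lane % 4`[29,0]->1
29: g=7,t=1
[0] (1*2+0,7) = (2,7)
col: 1 vs 7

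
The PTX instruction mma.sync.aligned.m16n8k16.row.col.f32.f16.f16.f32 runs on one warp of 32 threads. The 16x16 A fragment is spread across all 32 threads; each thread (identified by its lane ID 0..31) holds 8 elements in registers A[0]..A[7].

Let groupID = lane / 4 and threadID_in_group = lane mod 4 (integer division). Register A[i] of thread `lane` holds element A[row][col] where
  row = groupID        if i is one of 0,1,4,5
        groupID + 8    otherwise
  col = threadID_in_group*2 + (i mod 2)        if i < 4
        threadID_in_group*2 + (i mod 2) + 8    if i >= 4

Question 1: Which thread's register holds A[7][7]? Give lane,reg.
31,1

r=7→G=7,rhi=0  c=7→chi=0,T=3,p=1
L=7*4+3=31  i=0*4+0*2+1=1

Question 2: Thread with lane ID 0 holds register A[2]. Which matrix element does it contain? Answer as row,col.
8,0

lane 0: grp=0 (0/4), tig=0 (0%4)
i=2: r=0+8=8, c=0*2+0+0=0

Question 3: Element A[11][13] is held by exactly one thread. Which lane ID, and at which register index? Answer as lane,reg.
r=11⇒gr=3,Rb=1  c=13⇒Cb=1,th=2,odd=1
L=3*4+2=14  i=1*4+1*2+1=7

14,7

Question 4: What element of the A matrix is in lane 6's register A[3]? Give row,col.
9,5

6: g=1,t=2
[3] (1+8,2*2+1+0) = (9,5)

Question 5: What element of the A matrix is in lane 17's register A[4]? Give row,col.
lane 17: g=4 (17/4), t=1 (17%4)
i=4: r=4+0=4, c=1*2+0+8=10

4,10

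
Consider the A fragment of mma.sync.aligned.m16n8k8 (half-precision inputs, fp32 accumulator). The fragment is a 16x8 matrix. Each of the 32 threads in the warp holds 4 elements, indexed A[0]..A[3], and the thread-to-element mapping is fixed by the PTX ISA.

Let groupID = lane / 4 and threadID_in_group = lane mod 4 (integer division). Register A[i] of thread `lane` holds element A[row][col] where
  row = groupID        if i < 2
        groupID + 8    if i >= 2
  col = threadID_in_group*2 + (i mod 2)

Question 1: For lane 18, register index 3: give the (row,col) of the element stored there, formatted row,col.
lane 18: g=4 (18/4), t=2 (18%4)
i=3: r=4+8=12, c=2*2+1=5

12,5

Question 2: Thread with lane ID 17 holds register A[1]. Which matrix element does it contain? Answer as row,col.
lane 17->17/4=4, 17 mod 4=1
i=1  r:4+0->4  c:2·1+1->3

4,3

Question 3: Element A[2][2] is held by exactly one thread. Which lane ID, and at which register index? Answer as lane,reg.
9,0

r=2⇒gr=2,Rb=0  c=2⇒th=1,odd=0
L=2*4+1=9  i=0*2+0=0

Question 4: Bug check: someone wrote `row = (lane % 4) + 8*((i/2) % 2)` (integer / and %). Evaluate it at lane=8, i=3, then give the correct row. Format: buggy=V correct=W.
buggy=8 correct=10

`(lane % 4) + 8*((i/2) % 2)`[8,3]=>8
8: grp=2,tig=0
[3] (2+8,0*2+1) = (10,1)
row: 8 vs 10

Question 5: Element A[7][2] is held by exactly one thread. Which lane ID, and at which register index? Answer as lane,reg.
29,0

r:7=>grp=7,rB=0  c:2=>tig=1,lo=0
L=7*4+1=29  i=0*2+0=0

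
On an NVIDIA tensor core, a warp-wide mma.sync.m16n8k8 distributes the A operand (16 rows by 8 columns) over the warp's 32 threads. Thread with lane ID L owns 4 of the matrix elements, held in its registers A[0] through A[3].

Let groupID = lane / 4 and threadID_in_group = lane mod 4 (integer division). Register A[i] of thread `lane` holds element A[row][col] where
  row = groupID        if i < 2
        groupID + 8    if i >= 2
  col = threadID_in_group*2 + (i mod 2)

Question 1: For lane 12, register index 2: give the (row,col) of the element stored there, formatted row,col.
12: G=3,T=0
[2] (3+8,0*2+0) = (11,0)

11,0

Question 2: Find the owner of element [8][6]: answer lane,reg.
r=8->g=0,rb=1  c=6->t=3,b0=0
L=0*4+3=3  i=1*2+0=2

3,2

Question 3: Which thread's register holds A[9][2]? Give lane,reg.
r=9->g=1,rb=1  c=2->t=1,b0=0
L=1*4+1=5  i=1*2+0=2

5,2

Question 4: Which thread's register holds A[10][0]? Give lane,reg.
8,2

r: 10->gid=2,r8=1  c: 0->tid=0,i&1=0
L=2*4+0=8  i=1*2+0=2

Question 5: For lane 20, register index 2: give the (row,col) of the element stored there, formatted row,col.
13,0

lane 20⇒20/4=5, 20 mod 4=0
i=2  r:5+8⇒13  c:2·0+0⇒0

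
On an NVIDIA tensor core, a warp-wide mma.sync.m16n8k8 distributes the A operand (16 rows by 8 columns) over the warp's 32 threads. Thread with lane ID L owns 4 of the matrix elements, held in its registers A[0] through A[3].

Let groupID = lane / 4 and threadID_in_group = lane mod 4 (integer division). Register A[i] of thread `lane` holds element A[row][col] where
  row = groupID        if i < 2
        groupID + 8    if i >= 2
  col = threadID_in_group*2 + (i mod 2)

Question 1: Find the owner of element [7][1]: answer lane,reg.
r=7→G=7,rhi=0  c=1→T=0,p=1
L=7*4+0=28  i=0*2+1=1

28,1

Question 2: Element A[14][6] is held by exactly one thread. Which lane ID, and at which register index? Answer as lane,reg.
27,2

r:14=>grp=6,rB=1  c:6=>tig=3,lo=0
L=6*4+3=27  i=1*2+0=2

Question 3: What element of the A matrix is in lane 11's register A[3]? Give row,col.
10,7

L=11⇒gr=11>>2=2, th=11&3=3
[3]⇒row 2+8=10  col 3·2+1=7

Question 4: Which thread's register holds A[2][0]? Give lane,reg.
r:2=>grp=2,rB=0  c:0=>tig=0,lo=0
L=2*4+0=8  i=0*2+0=0

8,0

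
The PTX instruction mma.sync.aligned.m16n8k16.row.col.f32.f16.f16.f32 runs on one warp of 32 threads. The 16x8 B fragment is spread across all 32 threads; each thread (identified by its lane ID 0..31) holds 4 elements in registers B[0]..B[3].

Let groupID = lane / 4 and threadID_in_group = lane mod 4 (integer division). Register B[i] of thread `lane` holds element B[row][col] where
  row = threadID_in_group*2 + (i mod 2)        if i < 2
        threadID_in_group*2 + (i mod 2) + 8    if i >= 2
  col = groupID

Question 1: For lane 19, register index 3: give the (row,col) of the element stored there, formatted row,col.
lane 19: grp=4 (19/4), tig=3 (19%4)
i=3: r=3*2+1+8=15, c=grp=4

15,4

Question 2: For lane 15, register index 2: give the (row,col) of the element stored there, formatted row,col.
14,3

15: g=3,t=3
[2] (3*2+0+8,3) = (14,3)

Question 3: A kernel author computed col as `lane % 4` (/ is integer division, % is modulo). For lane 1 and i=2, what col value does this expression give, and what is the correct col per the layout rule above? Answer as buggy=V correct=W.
`lane % 4`[1,2]⇒1
L=1⇒gr=1>>2=0, th=1&3=1
[2]⇒row 1·2+0+8=10  col gr=0
col: 1 vs 0

buggy=1 correct=0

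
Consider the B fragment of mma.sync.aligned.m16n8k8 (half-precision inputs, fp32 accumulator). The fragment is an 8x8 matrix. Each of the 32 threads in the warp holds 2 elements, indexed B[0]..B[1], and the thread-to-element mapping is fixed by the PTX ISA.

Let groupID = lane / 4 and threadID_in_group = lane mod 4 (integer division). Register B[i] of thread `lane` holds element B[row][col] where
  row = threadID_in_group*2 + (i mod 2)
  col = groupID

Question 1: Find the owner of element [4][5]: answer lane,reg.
c=5⇒gr=5  r=4⇒th=2,odd=0
L=5*4+2=22  i=0=0

22,0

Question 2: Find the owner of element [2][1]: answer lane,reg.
c=1->g=1  r=2->t=1,b0=0
L=1*4+1=5  i=0=0

5,0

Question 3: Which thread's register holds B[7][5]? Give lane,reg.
23,1

c=5→G=5  r=7→T=3,p=1
L=5*4+3=23  i=1=1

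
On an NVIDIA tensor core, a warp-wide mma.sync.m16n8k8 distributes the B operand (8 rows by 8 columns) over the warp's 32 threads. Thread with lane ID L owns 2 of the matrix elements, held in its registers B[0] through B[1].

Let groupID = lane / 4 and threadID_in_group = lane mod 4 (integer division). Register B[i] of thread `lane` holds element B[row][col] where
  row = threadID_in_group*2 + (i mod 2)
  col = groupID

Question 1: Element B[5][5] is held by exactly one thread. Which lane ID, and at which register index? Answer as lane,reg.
22,1

c=5->g=5  r=5->t=2,b0=1
L=5*4+2=22  i=1=1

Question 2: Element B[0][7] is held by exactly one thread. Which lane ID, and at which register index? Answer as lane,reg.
c: 7->gid=7  r: 0->tid=0,i&1=0
L=7*4+0=28  i=0=0

28,0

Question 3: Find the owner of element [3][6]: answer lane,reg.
25,1

c=6→G=6  r=3→T=1,p=1
L=6*4+1=25  i=1=1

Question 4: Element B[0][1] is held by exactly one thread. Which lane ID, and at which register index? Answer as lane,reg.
4,0

c:1=>grp=1  r:0=>tig=0,lo=0
L=1*4+0=4  i=0=0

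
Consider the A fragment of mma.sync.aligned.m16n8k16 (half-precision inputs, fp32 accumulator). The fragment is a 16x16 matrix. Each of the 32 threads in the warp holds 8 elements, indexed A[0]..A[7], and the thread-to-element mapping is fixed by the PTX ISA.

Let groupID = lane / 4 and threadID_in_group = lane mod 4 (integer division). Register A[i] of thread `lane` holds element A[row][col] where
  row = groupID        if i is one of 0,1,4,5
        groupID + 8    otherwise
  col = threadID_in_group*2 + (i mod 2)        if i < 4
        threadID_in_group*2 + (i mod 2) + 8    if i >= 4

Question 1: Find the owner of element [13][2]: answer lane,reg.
r=13->g=5,rb=1  c=2->cb=0,t=1,b0=0
L=5*4+1=21  i=0*4+1*2+0=2

21,2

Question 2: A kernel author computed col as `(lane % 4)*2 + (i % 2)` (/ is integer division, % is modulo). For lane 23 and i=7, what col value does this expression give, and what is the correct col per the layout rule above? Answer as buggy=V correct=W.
`(lane % 4)*2 + (i % 2)`[23,7]=>7
lane 23=>23/4=5, 23 mod 4=3
i=7  r:5+8=>13  c:2·3+1+8=>15
col: 7 vs 15

buggy=7 correct=15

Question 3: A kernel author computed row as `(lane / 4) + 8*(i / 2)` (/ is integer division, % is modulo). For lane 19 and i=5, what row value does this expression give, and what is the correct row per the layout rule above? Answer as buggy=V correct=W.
`(lane / 4) + 8*(i / 2)`[19,5]->20
19: gid=4,tid=3
[5] (4+0,3*2+1+8) = (4,15)
row: 20 vs 4

buggy=20 correct=4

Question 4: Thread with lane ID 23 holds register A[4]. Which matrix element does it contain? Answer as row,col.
lane 23⇒23/4=5, 23 mod 4=3
i=4  r:5+0⇒5  c:2·3+0+8⇒14

5,14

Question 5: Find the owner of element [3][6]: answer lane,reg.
r=3→G=3,rhi=0  c=6→chi=0,T=3,p=0
L=3*4+3=15  i=0*4+0*2+0=0

15,0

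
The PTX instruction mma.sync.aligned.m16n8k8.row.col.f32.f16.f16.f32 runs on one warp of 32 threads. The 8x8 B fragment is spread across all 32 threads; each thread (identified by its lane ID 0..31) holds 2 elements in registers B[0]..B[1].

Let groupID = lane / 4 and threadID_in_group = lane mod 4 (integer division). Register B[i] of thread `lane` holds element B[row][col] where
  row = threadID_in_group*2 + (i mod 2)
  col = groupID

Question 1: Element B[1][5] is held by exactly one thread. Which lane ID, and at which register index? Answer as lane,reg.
20,1

c=5⇒gr=5  r=1⇒th=0,odd=1
L=5*4+0=20  i=1=1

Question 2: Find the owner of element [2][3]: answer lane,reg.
13,0

c=3->g=3  r=2->t=1,b0=0
L=3*4+1=13  i=0=0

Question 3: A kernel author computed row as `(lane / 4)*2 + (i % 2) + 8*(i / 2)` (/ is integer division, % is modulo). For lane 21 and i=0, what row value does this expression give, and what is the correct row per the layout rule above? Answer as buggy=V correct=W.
buggy=10 correct=2

`(lane / 4)*2 + (i % 2) + 8*(i / 2)`[21,0]⇒10
L=21⇒gr=21>>2=5, th=21&3=1
[0]⇒row 1·2+0=2  col gr=5
row: 10 vs 2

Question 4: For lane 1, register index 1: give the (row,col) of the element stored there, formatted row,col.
lane 1: grp=0 (1/4), tig=1 (1%4)
i=1: r=1*2+1=3, c=grp=0

3,0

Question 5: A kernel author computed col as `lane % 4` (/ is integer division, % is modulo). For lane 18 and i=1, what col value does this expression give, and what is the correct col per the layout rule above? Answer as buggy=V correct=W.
`lane % 4`[18,1]⇒2
lane 18: gr=4 (18/4), th=2 (18%4)
i=1: r=2*2+1=5, c=gr=4
col: 2 vs 4

buggy=2 correct=4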